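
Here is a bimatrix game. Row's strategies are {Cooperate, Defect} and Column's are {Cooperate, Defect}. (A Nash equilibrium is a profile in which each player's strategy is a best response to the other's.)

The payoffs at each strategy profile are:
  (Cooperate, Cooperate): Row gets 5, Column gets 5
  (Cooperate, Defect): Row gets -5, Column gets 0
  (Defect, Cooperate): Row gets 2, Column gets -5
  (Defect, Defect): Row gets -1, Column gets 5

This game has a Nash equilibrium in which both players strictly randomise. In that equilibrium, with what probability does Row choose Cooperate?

Let r be the probability that Row plays Cooperate. In a completely mixed equilibrium, Column must be indifferent between Cooperate and Defect.
Column's expected payoff from Cooperate is 5r − 5(1−r); from Defect it is 5(1−r).
Setting these equal: 10r − 5 = −5r + 5, so r = 2/3.

2/3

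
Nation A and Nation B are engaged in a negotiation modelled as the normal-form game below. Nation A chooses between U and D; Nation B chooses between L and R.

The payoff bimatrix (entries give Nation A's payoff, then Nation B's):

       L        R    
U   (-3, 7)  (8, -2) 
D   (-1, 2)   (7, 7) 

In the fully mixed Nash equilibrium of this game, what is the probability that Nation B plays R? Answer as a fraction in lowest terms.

2/3

Let c be the probability that Nation B plays L. In a completely mixed equilibrium, Nation A must be indifferent between U and D.
Nation A's expected payoff from U is −3c + 8(1−c); from D it is −c + 7(1−c).
Setting these equal: −11c + 8 = −8c + 7, so c = 1/3.
Therefore Nation B plays R with probability 1 − 1/3 = 2/3.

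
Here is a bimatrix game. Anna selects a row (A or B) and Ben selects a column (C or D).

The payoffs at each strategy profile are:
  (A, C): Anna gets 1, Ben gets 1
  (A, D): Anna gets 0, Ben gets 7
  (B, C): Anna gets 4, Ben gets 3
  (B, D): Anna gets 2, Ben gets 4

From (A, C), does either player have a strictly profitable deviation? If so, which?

Anna at (A, C) earns 1; deviating to B yields 4 — a strict improvement.
Ben earns 1; deviating to D yields 7 — a strict improvement.
Both Anna and Ben have strictly profitable deviations.

Both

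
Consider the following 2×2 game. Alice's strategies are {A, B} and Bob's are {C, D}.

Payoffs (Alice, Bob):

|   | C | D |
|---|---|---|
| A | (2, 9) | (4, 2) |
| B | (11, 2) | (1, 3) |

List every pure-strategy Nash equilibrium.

none

(A, C): Alice prefers B (11 > 2) — not an equilibrium.
(A, D): Bob prefers C (9 > 2) — not an equilibrium.
(B, C): Bob prefers D (3 > 2) — not an equilibrium.
(B, D): Alice prefers A (4 > 1) — not an equilibrium.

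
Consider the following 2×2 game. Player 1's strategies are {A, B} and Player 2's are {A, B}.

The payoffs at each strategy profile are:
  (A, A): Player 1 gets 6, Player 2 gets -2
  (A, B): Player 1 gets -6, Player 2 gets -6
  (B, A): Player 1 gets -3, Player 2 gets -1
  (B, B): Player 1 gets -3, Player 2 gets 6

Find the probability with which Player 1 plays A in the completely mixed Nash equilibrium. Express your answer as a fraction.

7/11

Let p be the probability that Player 1 plays A. In a completely mixed equilibrium, Player 2 must be indifferent between A and B.
Player 2's expected payoff from A is −2p − (1−p); from B it is −6p + 6(1−p).
Setting these equal: −p − 1 = −12p + 6, so p = 7/11.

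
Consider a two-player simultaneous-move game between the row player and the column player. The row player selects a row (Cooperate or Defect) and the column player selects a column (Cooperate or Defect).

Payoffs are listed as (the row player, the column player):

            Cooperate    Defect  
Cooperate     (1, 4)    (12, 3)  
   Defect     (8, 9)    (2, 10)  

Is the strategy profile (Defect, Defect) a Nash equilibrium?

No

At (Defect, Defect), the row player earns 2; switching to Cooperate would give 12, so the row player would deviate.
The column player earns 10; switching to Cooperate would give 9, so the column player has no profitable deviation.
Since at least one player can profitably deviate, this is not a Nash equilibrium.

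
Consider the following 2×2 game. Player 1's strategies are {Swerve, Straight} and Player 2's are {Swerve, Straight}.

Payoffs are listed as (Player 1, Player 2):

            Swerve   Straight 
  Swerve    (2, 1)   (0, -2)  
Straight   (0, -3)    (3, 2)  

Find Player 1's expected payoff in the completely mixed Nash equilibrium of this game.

First find q, the probability Player 2 plays Swerve, from Player 1's indifference between Swerve and Straight: 2q = 3(1−q), giving q = 3/5.
Since Player 1 is indifferent in equilibrium, Player 1's expected payoff equals the payoff from either row against (3/5, 2/5). Using Swerve: 2(3/5) = 6/5.

6/5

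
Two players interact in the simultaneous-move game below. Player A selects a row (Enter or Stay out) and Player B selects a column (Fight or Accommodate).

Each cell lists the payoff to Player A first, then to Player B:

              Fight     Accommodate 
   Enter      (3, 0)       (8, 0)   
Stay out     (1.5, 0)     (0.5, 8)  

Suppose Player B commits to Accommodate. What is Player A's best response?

Enter

Against Accommodate, Player A earns 8 from Enter and 0.5 from Stay out.
So Enter is the best response.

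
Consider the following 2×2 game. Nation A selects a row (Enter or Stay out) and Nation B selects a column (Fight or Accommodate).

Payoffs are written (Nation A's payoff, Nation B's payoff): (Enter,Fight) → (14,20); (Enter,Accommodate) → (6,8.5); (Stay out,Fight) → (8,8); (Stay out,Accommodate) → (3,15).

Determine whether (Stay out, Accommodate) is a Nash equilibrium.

No

At (Stay out, Accommodate), Nation A earns 3; switching to Enter would give 6, so Nation A would deviate.
Nation B earns 15; switching to Fight would give 8, so Nation B has no profitable deviation.
Since at least one player can profitably deviate, this is not a Nash equilibrium.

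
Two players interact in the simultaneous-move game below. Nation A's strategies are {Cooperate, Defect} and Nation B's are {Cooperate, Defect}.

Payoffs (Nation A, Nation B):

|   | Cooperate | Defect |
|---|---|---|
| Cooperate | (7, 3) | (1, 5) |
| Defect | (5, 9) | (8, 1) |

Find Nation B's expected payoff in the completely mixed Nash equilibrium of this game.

21/5

First find p, the probability Nation A plays Cooperate, from Nation B's indifference between Cooperate and Defect: 3p + 9(1−p) = 5p + (1−p), giving p = 4/5.
Since Nation B is indifferent in equilibrium, Nation B's expected payoff equals the payoff from either column against (4/5, 1/5). Using Cooperate: 3(4/5) + 9(1/5) = 21/5.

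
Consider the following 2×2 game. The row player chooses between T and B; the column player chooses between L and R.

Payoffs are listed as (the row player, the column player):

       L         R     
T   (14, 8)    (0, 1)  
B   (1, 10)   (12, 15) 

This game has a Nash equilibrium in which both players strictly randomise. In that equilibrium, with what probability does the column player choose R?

Let c be the probability that the column player plays L. In a completely mixed equilibrium, the row player must be indifferent between T and B.
The row player's expected payoff from T is 14c; from B it is c + 12(1−c).
Setting these equal: 14c = −11c + 12, so c = 12/25.
Therefore the column player plays R with probability 1 − 12/25 = 13/25.

13/25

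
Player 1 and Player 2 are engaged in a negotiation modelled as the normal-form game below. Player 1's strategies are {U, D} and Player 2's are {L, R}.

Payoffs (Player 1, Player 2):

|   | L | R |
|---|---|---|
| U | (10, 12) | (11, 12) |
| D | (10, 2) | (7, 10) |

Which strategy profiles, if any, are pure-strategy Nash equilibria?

(U, L): Player 1 gets 10 ≥ 10 from D, and Player 2 gets 12 ≥ 12 from R — Nash equilibrium.
(U, R): Player 1 gets 11 ≥ 7 from D, and Player 2 gets 12 ≥ 12 from L — Nash equilibrium.
(D, L): Player 2 prefers R (10 > 2) — not an equilibrium.
(D, R): Player 1 prefers U (11 > 7) — not an equilibrium.

(U, L) and (U, R)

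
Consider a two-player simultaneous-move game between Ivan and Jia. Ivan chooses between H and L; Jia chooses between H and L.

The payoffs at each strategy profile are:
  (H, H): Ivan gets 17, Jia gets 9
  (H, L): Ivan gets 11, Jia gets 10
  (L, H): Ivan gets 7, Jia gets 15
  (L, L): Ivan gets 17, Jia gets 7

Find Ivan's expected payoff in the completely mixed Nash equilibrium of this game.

First find q, the probability Jia plays H, from Ivan's indifference between H and L: 17q + 11(1−q) = 7q + 17(1−q), giving q = 3/8.
Since Ivan is indifferent in equilibrium, Ivan's expected payoff equals the payoff from either row against (3/8, 5/8). Using H: 17(3/8) + 11(5/8) = 53/4.

53/4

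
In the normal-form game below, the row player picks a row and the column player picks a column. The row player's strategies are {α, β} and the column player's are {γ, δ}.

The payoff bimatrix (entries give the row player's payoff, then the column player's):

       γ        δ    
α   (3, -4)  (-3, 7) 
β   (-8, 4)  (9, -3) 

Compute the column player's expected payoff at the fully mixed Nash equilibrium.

8/9

First find x, the probability the row player plays α, from the column player's indifference between γ and δ: −4x + 4(1−x) = 7x − 3(1−x), giving x = 7/18.
Since the column player is indifferent in equilibrium, the column player's expected payoff equals the payoff from either column against (7/18, 11/18). Using γ: −4(7/18) + 4(11/18) = 8/9.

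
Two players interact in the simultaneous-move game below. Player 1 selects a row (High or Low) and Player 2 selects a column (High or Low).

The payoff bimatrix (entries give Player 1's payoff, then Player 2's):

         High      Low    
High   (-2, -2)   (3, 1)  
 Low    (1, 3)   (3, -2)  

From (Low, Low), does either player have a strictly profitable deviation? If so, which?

Player 1 at (Low, Low) earns 3; deviating to High yields 3 — not better.
Player 2 earns -2; deviating to High yields 3 — a strict improvement.
Only Player 2 has a strictly profitable deviation.

Player 2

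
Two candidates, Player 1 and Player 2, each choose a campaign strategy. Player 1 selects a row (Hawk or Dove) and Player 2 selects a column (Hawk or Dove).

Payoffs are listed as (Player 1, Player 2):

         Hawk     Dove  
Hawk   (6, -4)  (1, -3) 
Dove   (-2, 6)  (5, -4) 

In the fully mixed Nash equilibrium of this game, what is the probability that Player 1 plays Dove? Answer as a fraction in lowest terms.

Let p be the probability that Player 1 plays Hawk. In a completely mixed equilibrium, Player 2 must be indifferent between Hawk and Dove.
Player 2's expected payoff from Hawk is −4p + 6(1−p); from Dove it is −3p − 4(1−p).
Setting these equal: −10p + 6 = p − 4, so p = 10/11.
Therefore Player 1 plays Dove with probability 1 − 10/11 = 1/11.

1/11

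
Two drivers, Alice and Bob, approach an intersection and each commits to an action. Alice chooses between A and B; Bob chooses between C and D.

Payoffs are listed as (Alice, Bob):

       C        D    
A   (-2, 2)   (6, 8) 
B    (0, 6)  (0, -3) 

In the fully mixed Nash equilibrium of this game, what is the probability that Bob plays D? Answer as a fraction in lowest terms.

Let q be the probability that Bob plays C. In a completely mixed equilibrium, Alice must be indifferent between A and B.
Alice's expected payoff from A is −2q + 6(1−q); from B it is 0.
Setting these equal: −8q + 6 = 0, so q = 3/4.
Therefore Bob plays D with probability 1 − 3/4 = 1/4.

1/4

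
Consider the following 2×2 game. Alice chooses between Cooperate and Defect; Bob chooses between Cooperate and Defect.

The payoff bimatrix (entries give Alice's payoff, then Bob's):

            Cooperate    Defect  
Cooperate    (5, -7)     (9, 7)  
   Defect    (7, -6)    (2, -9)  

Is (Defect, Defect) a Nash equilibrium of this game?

At (Defect, Defect), Alice earns 2; switching to Cooperate would give 9, so Alice would deviate.
Bob earns -9; switching to Cooperate would give -6, so Bob would deviate.
Since at least one player can profitably deviate, this is not a Nash equilibrium.

No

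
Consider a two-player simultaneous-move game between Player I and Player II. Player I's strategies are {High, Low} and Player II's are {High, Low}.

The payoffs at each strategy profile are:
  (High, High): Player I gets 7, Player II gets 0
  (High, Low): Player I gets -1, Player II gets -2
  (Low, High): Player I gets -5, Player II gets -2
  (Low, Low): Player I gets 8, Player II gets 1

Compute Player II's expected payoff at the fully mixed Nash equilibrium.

First find x, the probability Player I plays High, from Player II's indifference between High and Low: −2(1−x) = −2x + (1−x), giving x = 3/5.
Since Player II is indifferent in equilibrium, Player II's expected payoff equals the payoff from either column against (3/5, 2/5). Using High: −2(2/5) = -4/5.

-4/5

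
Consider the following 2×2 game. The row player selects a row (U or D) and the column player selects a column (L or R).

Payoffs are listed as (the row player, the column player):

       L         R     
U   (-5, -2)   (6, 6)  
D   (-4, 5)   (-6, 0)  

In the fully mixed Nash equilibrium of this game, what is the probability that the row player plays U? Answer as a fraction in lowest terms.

Let r be the probability that the row player plays U. In a completely mixed equilibrium, the column player must be indifferent between L and R.
The column player's expected payoff from L is −2r + 5(1−r); from R it is 6r.
Setting these equal: −7r + 5 = 6r, so r = 5/13.

5/13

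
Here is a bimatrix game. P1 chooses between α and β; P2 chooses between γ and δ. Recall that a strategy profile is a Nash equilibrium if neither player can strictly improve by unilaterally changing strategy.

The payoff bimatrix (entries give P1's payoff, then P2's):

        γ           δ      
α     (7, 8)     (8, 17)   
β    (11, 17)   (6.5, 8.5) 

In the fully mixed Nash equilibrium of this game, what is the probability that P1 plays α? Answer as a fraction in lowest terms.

17/35

Let r be the probability that P1 plays α. In a completely mixed equilibrium, P2 must be indifferent between γ and δ.
P2's expected payoff from γ is 8r + 17(1−r); from δ it is 17r + 8.5(1−r).
Setting these equal: −9r + 17 = 8.5r + 8.5, so r = 17/35.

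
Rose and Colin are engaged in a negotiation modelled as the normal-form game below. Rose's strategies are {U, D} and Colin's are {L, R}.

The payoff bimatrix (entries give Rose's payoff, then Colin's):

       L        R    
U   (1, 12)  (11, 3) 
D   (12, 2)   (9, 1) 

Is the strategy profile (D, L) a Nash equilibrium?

At (D, L), Rose earns 12; switching to U would give 1, so Rose has no profitable deviation.
Colin earns 2; switching to R would give 1, so Colin has no profitable deviation.
Neither player can gain by a unilateral deviation, so this profile is a Nash equilibrium.

Yes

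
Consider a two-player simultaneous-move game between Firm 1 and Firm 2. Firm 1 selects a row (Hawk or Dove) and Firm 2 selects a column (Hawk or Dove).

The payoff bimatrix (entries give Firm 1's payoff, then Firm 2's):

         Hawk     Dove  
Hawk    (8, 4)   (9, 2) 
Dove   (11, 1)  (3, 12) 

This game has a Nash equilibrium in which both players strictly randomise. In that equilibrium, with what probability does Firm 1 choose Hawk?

Let p be the probability that Firm 1 plays Hawk. In a completely mixed equilibrium, Firm 2 must be indifferent between Hawk and Dove.
Firm 2's expected payoff from Hawk is 4p + (1−p); from Dove it is 2p + 12(1−p).
Setting these equal: 3p + 1 = −10p + 12, so p = 11/13.

11/13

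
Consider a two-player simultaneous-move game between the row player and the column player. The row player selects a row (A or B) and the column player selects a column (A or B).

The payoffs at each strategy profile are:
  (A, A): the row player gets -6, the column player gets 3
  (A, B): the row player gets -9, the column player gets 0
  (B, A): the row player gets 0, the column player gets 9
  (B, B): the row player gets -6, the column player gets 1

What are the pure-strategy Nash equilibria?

(A, A): the row player prefers B (0 > -6) — not an equilibrium.
(A, B): the row player prefers B (-6 > -9); the column player prefers A (3 > 0) — not an equilibrium.
(B, A): the row player gets 0 ≥ -6 from A, and the column player gets 9 ≥ 1 from B — Nash equilibrium.
(B, B): the column player prefers A (9 > 1) — not an equilibrium.

(B, A)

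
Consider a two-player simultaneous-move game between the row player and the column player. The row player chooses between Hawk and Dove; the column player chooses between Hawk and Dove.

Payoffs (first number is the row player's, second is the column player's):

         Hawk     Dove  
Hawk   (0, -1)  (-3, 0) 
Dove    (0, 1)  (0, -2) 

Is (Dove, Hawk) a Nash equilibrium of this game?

At (Dove, Hawk), the row player earns 0; switching to Hawk would give 0, so the row player has no profitable deviation.
The column player earns 1; switching to Dove would give -2, so the column player has no profitable deviation.
Neither player can gain by a unilateral deviation, so this profile is a Nash equilibrium.

Yes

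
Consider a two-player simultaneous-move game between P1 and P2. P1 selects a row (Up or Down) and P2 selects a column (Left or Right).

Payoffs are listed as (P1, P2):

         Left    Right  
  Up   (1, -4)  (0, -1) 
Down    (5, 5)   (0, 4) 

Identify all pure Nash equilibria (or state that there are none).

(Up, Right) and (Down, Left)

(Up, Left): P1 prefers Down (5 > 1); P2 prefers Right (-1 > -4) — not an equilibrium.
(Up, Right): P1 gets 0 ≥ 0 from Down, and P2 gets -1 ≥ -4 from Left — Nash equilibrium.
(Down, Left): P1 gets 5 ≥ 1 from Up, and P2 gets 5 ≥ 4 from Right — Nash equilibrium.
(Down, Right): P2 prefers Left (5 > 4) — not an equilibrium.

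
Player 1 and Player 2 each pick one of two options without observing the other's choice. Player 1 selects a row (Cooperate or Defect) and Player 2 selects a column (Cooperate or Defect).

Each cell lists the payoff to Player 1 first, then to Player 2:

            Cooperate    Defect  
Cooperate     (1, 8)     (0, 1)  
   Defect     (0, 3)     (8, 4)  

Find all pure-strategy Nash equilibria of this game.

(Cooperate, Cooperate): Player 1 gets 1 ≥ 0 from Defect, and Player 2 gets 8 ≥ 1 from Defect — Nash equilibrium.
(Cooperate, Defect): Player 1 prefers Defect (8 > 0); Player 2 prefers Cooperate (8 > 1) — not an equilibrium.
(Defect, Cooperate): Player 1 prefers Cooperate (1 > 0); Player 2 prefers Defect (4 > 3) — not an equilibrium.
(Defect, Defect): Player 1 gets 8 ≥ 0 from Cooperate, and Player 2 gets 4 ≥ 3 from Cooperate — Nash equilibrium.

(Cooperate, Cooperate) and (Defect, Defect)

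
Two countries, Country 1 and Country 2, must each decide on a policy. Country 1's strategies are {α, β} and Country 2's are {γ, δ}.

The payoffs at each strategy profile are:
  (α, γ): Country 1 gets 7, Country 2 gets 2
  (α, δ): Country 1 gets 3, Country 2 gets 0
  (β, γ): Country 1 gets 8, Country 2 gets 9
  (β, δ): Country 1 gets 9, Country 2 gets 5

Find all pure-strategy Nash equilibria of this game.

(α, γ): Country 1 prefers β (8 > 7) — not an equilibrium.
(α, δ): Country 1 prefers β (9 > 3); Country 2 prefers γ (2 > 0) — not an equilibrium.
(β, γ): Country 1 gets 8 ≥ 7 from α, and Country 2 gets 9 ≥ 5 from δ — Nash equilibrium.
(β, δ): Country 2 prefers γ (9 > 5) — not an equilibrium.

(β, γ)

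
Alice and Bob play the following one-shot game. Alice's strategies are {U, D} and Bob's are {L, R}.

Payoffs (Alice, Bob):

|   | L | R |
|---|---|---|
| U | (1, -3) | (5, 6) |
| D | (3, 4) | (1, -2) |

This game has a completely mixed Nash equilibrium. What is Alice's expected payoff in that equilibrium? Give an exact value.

7/3

First find q, the probability Bob plays L, from Alice's indifference between U and D: q + 5(1−q) = 3q + (1−q), giving q = 2/3.
Since Alice is indifferent in equilibrium, Alice's expected payoff equals the payoff from either row against (2/3, 1/3). Using U: (2/3) + 5(1/3) = 7/3.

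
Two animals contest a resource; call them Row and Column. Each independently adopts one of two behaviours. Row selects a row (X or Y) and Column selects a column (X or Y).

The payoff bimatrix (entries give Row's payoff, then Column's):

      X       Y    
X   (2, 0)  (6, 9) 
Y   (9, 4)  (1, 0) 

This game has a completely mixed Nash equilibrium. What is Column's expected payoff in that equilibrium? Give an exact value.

36/13

First find p, the probability Row plays X, from Column's indifference between X and Y: 4(1−p) = 9p, giving p = 4/13.
Since Column is indifferent in equilibrium, Column's expected payoff equals the payoff from either column against (4/13, 9/13). Using X: 4(9/13) = 36/13.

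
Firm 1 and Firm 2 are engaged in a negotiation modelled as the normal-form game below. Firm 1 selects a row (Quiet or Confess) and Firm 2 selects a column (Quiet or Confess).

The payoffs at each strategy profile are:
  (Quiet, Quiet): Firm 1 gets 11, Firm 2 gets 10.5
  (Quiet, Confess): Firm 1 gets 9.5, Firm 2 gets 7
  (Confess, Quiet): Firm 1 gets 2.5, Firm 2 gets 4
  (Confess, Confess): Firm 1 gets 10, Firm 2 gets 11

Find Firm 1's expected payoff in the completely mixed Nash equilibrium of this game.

First find y, the probability Firm 2 plays Quiet, from Firm 1's indifference between Quiet and Confess: 11y + 9.5(1−y) = 2.5y + 10(1−y), giving y = 1/18.
Since Firm 1 is indifferent in equilibrium, Firm 1's expected payoff equals the payoff from either row against (1/18, 17/18). Using Quiet: 11(1/18) + 9.5(17/18) = 115/12.

115/12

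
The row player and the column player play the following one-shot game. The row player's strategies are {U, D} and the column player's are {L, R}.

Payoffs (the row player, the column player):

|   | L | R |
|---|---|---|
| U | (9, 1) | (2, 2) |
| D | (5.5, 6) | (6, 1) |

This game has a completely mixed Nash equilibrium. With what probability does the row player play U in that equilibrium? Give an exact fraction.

5/6

Let x be the probability that the row player plays U. In a completely mixed equilibrium, the column player must be indifferent between L and R.
The column player's expected payoff from L is x + 6(1−x); from R it is 2x + (1−x).
Setting these equal: −5x + 6 = x + 1, so x = 5/6.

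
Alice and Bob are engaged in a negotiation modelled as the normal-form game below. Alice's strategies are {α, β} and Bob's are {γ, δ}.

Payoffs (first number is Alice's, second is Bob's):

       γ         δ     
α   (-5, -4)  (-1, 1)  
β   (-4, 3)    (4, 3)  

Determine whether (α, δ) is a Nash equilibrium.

At (α, δ), Alice earns -1; switching to β would give 4, so Alice would deviate.
Bob earns 1; switching to γ would give -4, so Bob has no profitable deviation.
Since at least one player can profitably deviate, this is not a Nash equilibrium.

No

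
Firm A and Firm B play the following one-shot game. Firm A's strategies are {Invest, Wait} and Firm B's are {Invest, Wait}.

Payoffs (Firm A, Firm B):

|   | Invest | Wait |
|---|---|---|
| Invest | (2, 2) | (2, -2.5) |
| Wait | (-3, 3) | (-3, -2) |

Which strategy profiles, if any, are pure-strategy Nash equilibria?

(Invest, Invest): Firm A gets 2 ≥ -3 from Wait, and Firm B gets 2 ≥ -2.5 from Wait — Nash equilibrium.
(Invest, Wait): Firm B prefers Invest (2 > -2.5) — not an equilibrium.
(Wait, Invest): Firm A prefers Invest (2 > -3) — not an equilibrium.
(Wait, Wait): Firm A prefers Invest (2 > -3); Firm B prefers Invest (3 > -2) — not an equilibrium.

(Invest, Invest)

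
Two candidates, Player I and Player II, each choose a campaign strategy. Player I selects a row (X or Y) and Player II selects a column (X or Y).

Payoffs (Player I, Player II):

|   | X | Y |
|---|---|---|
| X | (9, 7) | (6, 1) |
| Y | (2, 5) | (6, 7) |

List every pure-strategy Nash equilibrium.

(X, X): Player I gets 9 ≥ 2 from Y, and Player II gets 7 ≥ 1 from Y — Nash equilibrium.
(X, Y): Player II prefers X (7 > 1) — not an equilibrium.
(Y, X): Player I prefers X (9 > 2); Player II prefers Y (7 > 5) — not an equilibrium.
(Y, Y): Player I gets 6 ≥ 6 from X, and Player II gets 7 ≥ 5 from X — Nash equilibrium.

(X, X) and (Y, Y)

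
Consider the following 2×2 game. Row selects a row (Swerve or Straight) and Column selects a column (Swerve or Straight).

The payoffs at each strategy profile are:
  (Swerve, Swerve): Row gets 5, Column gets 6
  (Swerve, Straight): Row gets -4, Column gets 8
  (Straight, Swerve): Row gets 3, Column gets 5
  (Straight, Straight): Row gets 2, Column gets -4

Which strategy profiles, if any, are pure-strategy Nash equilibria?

none

(Swerve, Swerve): Column prefers Straight (8 > 6) — not an equilibrium.
(Swerve, Straight): Row prefers Straight (2 > -4) — not an equilibrium.
(Straight, Swerve): Row prefers Swerve (5 > 3) — not an equilibrium.
(Straight, Straight): Column prefers Swerve (5 > -4) — not an equilibrium.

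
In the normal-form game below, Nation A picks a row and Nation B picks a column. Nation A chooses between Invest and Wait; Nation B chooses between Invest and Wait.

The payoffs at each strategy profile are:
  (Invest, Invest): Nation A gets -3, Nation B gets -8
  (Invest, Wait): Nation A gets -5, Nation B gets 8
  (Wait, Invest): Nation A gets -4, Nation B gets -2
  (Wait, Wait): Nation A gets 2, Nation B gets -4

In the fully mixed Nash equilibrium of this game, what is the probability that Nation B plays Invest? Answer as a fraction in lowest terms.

Let c be the probability that Nation B plays Invest. In a completely mixed equilibrium, Nation A must be indifferent between Invest and Wait.
Nation A's expected payoff from Invest is −3c − 5(1−c); from Wait it is −4c + 2(1−c).
Setting these equal: 2c − 5 = −6c + 2, so c = 7/8.

7/8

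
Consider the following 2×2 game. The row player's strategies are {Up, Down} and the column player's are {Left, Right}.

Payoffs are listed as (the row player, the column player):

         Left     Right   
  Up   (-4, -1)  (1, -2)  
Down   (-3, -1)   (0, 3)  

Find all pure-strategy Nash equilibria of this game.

none

(Up, Left): the row player prefers Down (-3 > -4) — not an equilibrium.
(Up, Right): the column player prefers Left (-1 > -2) — not an equilibrium.
(Down, Left): the column player prefers Right (3 > -1) — not an equilibrium.
(Down, Right): the row player prefers Up (1 > 0) — not an equilibrium.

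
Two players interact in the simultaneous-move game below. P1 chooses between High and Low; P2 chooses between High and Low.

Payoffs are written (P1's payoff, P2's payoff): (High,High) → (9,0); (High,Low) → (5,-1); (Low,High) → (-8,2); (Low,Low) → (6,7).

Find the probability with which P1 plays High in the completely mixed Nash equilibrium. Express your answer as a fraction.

5/6

Let p be the probability that P1 plays High. In a completely mixed equilibrium, P2 must be indifferent between High and Low.
P2's expected payoff from High is 2(1−p); from Low it is −p + 7(1−p).
Setting these equal: −2p + 2 = −8p + 7, so p = 5/6.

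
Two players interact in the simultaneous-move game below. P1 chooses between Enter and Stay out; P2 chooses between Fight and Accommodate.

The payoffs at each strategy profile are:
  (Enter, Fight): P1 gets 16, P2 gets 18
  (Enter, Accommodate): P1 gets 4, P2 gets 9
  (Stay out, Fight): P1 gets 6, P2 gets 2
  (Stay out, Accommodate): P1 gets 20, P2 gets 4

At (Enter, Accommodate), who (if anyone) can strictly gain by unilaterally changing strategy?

P1 at (Enter, Accommodate) earns 4; deviating to Stay out yields 20 — a strict improvement.
P2 earns 9; deviating to Fight yields 18 — a strict improvement.
Both P1 and P2 have strictly profitable deviations.

Both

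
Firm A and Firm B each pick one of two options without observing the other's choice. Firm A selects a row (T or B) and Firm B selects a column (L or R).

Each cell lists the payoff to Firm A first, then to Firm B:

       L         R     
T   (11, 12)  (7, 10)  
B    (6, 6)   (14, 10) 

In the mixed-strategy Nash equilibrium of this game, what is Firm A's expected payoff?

28/3

First find y, the probability Firm B plays L, from Firm A's indifference between T and B: 11y + 7(1−y) = 6y + 14(1−y), giving y = 7/12.
Since Firm A is indifferent in equilibrium, Firm A's expected payoff equals the payoff from either row against (7/12, 5/12). Using T: 11(7/12) + 7(5/12) = 28/3.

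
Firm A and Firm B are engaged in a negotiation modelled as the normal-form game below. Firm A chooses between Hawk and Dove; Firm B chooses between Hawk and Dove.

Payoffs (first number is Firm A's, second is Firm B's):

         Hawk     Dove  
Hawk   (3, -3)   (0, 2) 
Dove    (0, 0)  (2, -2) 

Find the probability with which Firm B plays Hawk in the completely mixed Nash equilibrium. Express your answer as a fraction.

Let q be the probability that Firm B plays Hawk. In a completely mixed equilibrium, Firm A must be indifferent between Hawk and Dove.
Firm A's expected payoff from Hawk is 3q; from Dove it is 2(1−q).
Setting these equal: 3q = −2q + 2, so q = 2/5.

2/5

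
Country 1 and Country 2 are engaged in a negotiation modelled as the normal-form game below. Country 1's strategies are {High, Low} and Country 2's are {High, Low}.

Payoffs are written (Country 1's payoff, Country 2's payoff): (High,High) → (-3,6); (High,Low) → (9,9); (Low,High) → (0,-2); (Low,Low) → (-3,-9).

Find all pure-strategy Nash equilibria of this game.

(High, High): Country 1 prefers Low (0 > -3); Country 2 prefers Low (9 > 6) — not an equilibrium.
(High, Low): Country 1 gets 9 ≥ -3 from Low, and Country 2 gets 9 ≥ 6 from High — Nash equilibrium.
(Low, High): Country 1 gets 0 ≥ -3 from High, and Country 2 gets -2 ≥ -9 from Low — Nash equilibrium.
(Low, Low): Country 1 prefers High (9 > -3); Country 2 prefers High (-2 > -9) — not an equilibrium.

(High, Low) and (Low, High)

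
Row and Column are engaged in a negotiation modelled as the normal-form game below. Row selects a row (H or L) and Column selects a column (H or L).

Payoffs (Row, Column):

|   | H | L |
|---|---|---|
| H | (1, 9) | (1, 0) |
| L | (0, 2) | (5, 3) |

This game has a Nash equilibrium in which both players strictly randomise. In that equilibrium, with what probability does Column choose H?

Let y be the probability that Column plays H. In a completely mixed equilibrium, Row must be indifferent between H and L.
Row's expected payoff from H is y + (1−y); from L it is 5(1−y).
Setting these equal: 1 = −5y + 5, so y = 4/5.

4/5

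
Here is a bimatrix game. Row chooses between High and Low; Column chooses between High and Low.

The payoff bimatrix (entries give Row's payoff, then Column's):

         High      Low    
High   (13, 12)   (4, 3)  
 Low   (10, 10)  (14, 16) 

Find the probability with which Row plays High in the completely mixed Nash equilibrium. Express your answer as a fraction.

2/5

Let p be the probability that Row plays High. In a completely mixed equilibrium, Column must be indifferent between High and Low.
Column's expected payoff from High is 12p + 10(1−p); from Low it is 3p + 16(1−p).
Setting these equal: 2p + 10 = −13p + 16, so p = 2/5.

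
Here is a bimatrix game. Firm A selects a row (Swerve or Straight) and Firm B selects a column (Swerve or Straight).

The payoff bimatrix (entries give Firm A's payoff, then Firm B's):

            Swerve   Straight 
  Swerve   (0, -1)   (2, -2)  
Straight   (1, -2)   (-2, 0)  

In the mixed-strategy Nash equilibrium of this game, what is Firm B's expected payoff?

First find x, the probability Firm A plays Swerve, from Firm B's indifference between Swerve and Straight: −x − 2(1−x) = −2x, giving x = 2/3.
Since Firm B is indifferent in equilibrium, Firm B's expected payoff equals the payoff from either column against (2/3, 1/3). Using Swerve: −(2/3) − 2(1/3) = -4/3.

-4/3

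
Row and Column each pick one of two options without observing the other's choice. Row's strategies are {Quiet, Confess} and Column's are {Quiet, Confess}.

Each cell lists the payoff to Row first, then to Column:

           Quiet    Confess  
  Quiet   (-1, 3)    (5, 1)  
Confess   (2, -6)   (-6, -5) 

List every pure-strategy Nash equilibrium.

none

(Quiet, Quiet): Row prefers Confess (2 > -1) — not an equilibrium.
(Quiet, Confess): Column prefers Quiet (3 > 1) — not an equilibrium.
(Confess, Quiet): Column prefers Confess (-5 > -6) — not an equilibrium.
(Confess, Confess): Row prefers Quiet (5 > -6) — not an equilibrium.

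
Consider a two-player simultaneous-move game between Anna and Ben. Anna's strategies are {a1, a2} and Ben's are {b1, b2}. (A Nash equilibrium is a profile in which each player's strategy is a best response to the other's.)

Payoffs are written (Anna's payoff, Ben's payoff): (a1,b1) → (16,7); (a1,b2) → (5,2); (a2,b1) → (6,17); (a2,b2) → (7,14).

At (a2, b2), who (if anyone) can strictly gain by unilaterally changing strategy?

Ben

Anna at (a2, b2) earns 7; deviating to a1 yields 5 — not better.
Ben earns 14; deviating to b1 yields 17 — a strict improvement.
Only Ben has a strictly profitable deviation.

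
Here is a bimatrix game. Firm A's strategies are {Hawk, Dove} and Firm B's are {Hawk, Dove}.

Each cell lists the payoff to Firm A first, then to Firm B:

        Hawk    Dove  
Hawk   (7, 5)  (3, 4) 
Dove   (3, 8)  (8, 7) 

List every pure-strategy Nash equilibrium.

(Hawk, Hawk): Firm A gets 7 ≥ 3 from Dove, and Firm B gets 5 ≥ 4 from Dove — Nash equilibrium.
(Hawk, Dove): Firm A prefers Dove (8 > 3); Firm B prefers Hawk (5 > 4) — not an equilibrium.
(Dove, Hawk): Firm A prefers Hawk (7 > 3) — not an equilibrium.
(Dove, Dove): Firm B prefers Hawk (8 > 7) — not an equilibrium.

(Hawk, Hawk)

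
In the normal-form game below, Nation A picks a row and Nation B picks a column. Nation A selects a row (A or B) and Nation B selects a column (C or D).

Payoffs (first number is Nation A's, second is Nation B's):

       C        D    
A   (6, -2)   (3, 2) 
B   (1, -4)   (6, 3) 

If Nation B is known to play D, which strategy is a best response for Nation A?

B

Against D, Nation A earns 3 from A and 6 from B.
So B is the best response.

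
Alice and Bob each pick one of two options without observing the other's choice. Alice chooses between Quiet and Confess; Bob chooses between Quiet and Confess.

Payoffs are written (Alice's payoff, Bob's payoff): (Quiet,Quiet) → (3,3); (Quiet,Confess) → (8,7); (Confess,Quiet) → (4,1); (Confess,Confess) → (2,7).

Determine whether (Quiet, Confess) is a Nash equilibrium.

At (Quiet, Confess), Alice earns 8; switching to Confess would give 2, so Alice has no profitable deviation.
Bob earns 7; switching to Quiet would give 3, so Bob has no profitable deviation.
Neither player can gain by a unilateral deviation, so this profile is a Nash equilibrium.

Yes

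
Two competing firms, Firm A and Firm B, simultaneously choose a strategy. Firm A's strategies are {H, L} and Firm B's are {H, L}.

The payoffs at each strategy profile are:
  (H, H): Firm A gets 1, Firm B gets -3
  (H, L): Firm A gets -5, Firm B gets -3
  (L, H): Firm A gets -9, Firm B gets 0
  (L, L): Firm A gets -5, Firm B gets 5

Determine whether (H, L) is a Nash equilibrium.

Yes

At (H, L), Firm A earns -5; switching to L would give -5, so Firm A has no profitable deviation.
Firm B earns -3; switching to H would give -3, so Firm B has no profitable deviation.
Neither player can gain by a unilateral deviation, so this profile is a Nash equilibrium.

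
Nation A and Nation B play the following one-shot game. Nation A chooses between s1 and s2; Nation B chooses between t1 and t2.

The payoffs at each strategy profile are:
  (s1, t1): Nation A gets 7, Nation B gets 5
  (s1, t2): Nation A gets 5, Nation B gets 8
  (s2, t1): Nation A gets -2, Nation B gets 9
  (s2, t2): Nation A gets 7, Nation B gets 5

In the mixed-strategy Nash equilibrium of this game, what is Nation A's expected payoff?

59/11

First find q, the probability Nation B plays t1, from Nation A's indifference between s1 and s2: 7q + 5(1−q) = −2q + 7(1−q), giving q = 2/11.
Since Nation A is indifferent in equilibrium, Nation A's expected payoff equals the payoff from either row against (2/11, 9/11). Using s1: 7(2/11) + 5(9/11) = 59/11.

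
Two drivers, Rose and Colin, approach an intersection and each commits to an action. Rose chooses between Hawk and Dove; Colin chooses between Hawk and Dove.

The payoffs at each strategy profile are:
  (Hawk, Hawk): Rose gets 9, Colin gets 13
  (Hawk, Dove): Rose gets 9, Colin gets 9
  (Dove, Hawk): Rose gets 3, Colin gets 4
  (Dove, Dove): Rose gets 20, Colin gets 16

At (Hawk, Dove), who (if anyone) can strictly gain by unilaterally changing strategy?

Both

Rose at (Hawk, Dove) earns 9; deviating to Dove yields 20 — a strict improvement.
Colin earns 9; deviating to Hawk yields 13 — a strict improvement.
Both Rose and Colin have strictly profitable deviations.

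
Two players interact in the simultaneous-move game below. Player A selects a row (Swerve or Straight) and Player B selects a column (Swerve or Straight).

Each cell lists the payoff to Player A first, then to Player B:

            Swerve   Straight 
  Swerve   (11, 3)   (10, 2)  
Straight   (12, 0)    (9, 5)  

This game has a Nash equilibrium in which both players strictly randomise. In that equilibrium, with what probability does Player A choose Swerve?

Let x be the probability that Player A plays Swerve. In a completely mixed equilibrium, Player B must be indifferent between Swerve and Straight.
Player B's expected payoff from Swerve is 3x; from Straight it is 2x + 5(1−x).
Setting these equal: 3x = −3x + 5, so x = 5/6.

5/6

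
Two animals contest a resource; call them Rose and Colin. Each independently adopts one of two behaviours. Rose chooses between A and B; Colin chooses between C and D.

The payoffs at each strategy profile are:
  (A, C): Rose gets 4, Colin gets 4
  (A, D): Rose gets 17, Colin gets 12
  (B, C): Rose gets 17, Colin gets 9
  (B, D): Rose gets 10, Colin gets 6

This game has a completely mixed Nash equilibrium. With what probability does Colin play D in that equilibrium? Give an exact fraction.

Let c be the probability that Colin plays C. In a completely mixed equilibrium, Rose must be indifferent between A and B.
Rose's expected payoff from A is 4c + 17(1−c); from B it is 17c + 10(1−c).
Setting these equal: −13c + 17 = 7c + 10, so c = 7/20.
Therefore Colin plays D with probability 1 − 7/20 = 13/20.

13/20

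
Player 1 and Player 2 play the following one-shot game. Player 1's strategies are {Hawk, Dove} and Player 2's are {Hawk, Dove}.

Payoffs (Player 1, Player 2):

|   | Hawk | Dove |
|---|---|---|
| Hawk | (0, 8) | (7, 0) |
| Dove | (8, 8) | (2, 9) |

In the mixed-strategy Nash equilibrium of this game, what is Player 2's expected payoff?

8

First find x, the probability Player 1 plays Hawk, from Player 2's indifference between Hawk and Dove: 8x + 8(1−x) = 9(1−x), giving x = 1/9.
Since Player 2 is indifferent in equilibrium, Player 2's expected payoff equals the payoff from either column against (1/9, 8/9). Using Hawk: 8(1/9) + 8(8/9) = 8.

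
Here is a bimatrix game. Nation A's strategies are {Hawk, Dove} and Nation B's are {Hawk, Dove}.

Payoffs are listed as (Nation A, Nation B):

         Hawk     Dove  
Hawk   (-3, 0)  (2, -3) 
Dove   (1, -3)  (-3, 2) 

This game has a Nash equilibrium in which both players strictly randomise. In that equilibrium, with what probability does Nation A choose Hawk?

Let x be the probability that Nation A plays Hawk. In a completely mixed equilibrium, Nation B must be indifferent between Hawk and Dove.
Nation B's expected payoff from Hawk is −3(1−x); from Dove it is −3x + 2(1−x).
Setting these equal: 3x − 3 = −5x + 2, so x = 5/8.

5/8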